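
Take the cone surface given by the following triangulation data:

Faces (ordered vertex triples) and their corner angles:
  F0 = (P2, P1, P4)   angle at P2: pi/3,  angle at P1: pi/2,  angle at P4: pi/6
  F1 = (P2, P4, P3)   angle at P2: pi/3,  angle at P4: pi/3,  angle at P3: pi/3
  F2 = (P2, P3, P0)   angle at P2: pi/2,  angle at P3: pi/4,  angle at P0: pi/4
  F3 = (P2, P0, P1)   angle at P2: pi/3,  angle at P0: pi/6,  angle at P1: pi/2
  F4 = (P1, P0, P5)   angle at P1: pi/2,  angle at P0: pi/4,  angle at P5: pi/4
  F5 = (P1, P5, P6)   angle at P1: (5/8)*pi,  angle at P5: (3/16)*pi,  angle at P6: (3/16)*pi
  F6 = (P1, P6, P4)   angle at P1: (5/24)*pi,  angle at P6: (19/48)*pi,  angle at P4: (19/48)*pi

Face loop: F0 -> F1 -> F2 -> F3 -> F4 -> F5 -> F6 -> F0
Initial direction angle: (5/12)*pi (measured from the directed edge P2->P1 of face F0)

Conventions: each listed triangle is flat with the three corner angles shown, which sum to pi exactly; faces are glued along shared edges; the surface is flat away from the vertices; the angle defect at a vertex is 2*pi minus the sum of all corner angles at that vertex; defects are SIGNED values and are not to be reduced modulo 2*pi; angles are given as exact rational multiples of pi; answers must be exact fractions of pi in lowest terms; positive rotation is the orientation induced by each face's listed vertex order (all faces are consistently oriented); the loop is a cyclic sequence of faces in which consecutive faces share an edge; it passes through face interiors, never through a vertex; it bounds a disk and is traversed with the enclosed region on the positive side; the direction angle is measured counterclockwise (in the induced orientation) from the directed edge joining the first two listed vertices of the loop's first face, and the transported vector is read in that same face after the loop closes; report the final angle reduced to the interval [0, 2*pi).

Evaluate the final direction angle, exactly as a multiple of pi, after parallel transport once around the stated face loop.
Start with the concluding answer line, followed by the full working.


Answer: final direction angle = (7/12)*pi

enclosed vertex P1: corner angles sum to (7/3)*pi, defect = 2*pi - (7/3)*pi = -pi/3
enclosed vertex P2: corner angles sum to (3/2)*pi, defect = 2*pi - (3/2)*pi = pi/2
the rotation equals the total enclosed defect, so the final angle is initial + defects (mod 2*pi)
final angle = (5/12)*pi + pi/6 = (7/12)*pi (mod 2*pi)


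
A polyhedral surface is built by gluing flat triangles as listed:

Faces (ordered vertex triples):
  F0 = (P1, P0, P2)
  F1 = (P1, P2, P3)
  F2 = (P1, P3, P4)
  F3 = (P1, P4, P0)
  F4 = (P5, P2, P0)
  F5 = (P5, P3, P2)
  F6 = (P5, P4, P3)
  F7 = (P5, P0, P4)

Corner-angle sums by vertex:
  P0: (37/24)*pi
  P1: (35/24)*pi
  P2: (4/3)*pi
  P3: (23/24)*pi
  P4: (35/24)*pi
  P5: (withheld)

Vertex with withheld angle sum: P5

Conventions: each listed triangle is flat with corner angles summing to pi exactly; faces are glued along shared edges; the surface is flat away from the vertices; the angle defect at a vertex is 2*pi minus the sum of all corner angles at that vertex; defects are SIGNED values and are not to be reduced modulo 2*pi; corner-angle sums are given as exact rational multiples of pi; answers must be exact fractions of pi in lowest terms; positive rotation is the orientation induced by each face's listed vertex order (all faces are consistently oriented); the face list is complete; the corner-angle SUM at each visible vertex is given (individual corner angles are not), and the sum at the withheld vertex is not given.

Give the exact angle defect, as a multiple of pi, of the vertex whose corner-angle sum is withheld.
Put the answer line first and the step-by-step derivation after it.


Answer: defect(P5) = (3/4)*pi

V = 6, E = 12, F = 8; chi = V - E + F = 2
Gauss-Bonnet: total defect = 2*pi*chi = 4*pi; visible defects sum to (13/4)*pi


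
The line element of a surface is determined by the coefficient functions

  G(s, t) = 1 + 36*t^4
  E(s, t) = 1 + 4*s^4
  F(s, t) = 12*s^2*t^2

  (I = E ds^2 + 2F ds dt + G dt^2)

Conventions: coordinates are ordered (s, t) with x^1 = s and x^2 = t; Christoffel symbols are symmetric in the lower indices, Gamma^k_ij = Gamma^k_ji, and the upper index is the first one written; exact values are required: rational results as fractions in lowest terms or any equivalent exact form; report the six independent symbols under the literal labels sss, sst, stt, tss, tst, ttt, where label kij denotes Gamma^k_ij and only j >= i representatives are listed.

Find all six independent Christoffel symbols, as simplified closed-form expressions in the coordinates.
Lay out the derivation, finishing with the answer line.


E = 1 + 4*s^4; F = 12*s^2*t^2; G = 1 + 36*t^4
Gamma^k_ij = (1/2) g^{kl} (d_i g_jl + d_j g_il - d_l g_ij), with g^inv = (1/(EG-F^2)) [[G, -F], [-F, E]]
first partials: E_s = 16*s^3, E_t = 0, F_s = 24*s*t^2, F_t = 24*s^2*t, G_s = 0, G_t = 144*t^3
D = EG - F^2 = 1 + 36*t^4 + 4*s^4
expanded: Gamma^s_ss = (G E_s - 2F F_s + F E_t)/(2D), Gamma^s_st = (G E_t - F G_s)/(2D), Gamma^s_tt = (2G F_t - G G_s - F G_t)/(2D), Gamma^t_ss = (2E F_s - E E_t - F E_s)/(2D), Gamma^t_st = (E G_s - F E_t)/(2D), Gamma^t_tt = (E G_t - 2F F_t + F G_s)/(2D); substitute and cancel common factors

Answer: Gamma_sss = 8*s^3/(4*s^4 + 36*t^4 + 1), Gamma_sst = 0, Gamma_stt = 24*s^2*t/(4*s^4 + 36*t^4 + 1), Gamma_tss = 24*s*t^2/(4*s^4 + 36*t^4 + 1), Gamma_tst = 0, Gamma_ttt = 72*t^3/(4*s^4 + 36*t^4 + 1)


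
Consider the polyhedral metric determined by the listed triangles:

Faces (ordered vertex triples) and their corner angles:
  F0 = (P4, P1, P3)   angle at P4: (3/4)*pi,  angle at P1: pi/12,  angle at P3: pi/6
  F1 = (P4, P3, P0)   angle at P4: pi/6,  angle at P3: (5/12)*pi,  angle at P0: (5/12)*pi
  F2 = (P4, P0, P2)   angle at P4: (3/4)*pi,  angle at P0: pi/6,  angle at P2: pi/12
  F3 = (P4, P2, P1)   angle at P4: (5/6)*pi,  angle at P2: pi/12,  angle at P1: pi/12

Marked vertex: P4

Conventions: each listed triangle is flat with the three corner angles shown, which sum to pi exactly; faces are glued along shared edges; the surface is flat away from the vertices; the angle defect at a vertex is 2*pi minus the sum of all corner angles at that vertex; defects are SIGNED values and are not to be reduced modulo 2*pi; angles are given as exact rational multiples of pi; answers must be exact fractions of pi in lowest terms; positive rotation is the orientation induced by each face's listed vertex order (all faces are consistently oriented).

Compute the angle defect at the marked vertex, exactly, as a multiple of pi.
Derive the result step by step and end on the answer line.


Sum of corner angles at P4: (5/2)*pi
defect = 2*pi - (5/2)*pi

Answer: defect(P4) = -pi/2


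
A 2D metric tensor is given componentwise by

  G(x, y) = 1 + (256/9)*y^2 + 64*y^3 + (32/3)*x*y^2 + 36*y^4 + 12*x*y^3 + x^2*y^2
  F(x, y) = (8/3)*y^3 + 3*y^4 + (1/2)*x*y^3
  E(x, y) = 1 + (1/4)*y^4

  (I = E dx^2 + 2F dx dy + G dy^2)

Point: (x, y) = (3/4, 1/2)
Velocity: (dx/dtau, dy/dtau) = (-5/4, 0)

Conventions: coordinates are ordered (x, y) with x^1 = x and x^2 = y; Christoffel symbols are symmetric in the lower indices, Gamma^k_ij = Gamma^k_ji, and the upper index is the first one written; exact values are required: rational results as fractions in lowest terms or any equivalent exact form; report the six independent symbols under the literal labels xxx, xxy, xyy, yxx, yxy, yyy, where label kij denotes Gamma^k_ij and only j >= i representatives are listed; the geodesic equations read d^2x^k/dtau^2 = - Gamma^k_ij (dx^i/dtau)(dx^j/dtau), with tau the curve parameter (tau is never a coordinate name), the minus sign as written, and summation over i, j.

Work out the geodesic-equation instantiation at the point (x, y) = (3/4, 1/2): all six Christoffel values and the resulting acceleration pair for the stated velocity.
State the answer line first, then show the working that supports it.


Answer: Gamma_xxx = 0, Gamma_xxy = 18/6233, Gamma_xyy = 435/6233, Gamma_yxx = 0, Gamma_yxy = 654/6233, Gamma_yyy = 15805/6233; accelerations (d^2x/dtau^2, d^2y/dtau^2) = (0, 0)

E = 65/64, F = 109/192, G = 12457/576 at the point
E_x = 0, E_y = 1/8, F_x = 1/16, F_y = 121/32, G_x = 109/24, G_y = 15805/144
EG - F^2 = 6233/288;  g^inv = (288/6233) * [[12457/576, -109/192], [-109/192, 65/64]]
first-kind symbols [ij,l] = (1/2)(d_i g_jl + d_j g_il - d_l g_ij): [xx,x] = E_x/2 = 0, [xx,y] = F_x - E_y/2 = 0, [xy,x] = E_y/2 = 1/16, [xy,y] = G_x/2 = 109/48, [yy,x] = F_y - G_x/2 = 145/96, [yy,y] = G_y/2 = 15805/288
Gamma^x_ij = (G*[ij,x] - F*[ij,y])/(EG - F^2), Gamma^y_ij = (E*[ij,y] - F*[ij,x])/(EG - F^2)
Gamma_xxx = 0, Gamma_xxy = 18/6233, Gamma_xyy = 435/6233, Gamma_yxx = 0, Gamma_yxy = 654/6233, Gamma_yyy = 15805/6233
d^2x/dtau^2 = -(Gamma_xxx*(-5/4)^2 + 2*Gamma_xxy*(-5/4)*(0) + Gamma_xyy*(0)^2) = 0
d^2y/dtau^2 = -(Gamma_yxx*(-5/4)^2 + 2*Gamma_yxy*(-5/4)*(0) + Gamma_yyy*(0)^2) = 0


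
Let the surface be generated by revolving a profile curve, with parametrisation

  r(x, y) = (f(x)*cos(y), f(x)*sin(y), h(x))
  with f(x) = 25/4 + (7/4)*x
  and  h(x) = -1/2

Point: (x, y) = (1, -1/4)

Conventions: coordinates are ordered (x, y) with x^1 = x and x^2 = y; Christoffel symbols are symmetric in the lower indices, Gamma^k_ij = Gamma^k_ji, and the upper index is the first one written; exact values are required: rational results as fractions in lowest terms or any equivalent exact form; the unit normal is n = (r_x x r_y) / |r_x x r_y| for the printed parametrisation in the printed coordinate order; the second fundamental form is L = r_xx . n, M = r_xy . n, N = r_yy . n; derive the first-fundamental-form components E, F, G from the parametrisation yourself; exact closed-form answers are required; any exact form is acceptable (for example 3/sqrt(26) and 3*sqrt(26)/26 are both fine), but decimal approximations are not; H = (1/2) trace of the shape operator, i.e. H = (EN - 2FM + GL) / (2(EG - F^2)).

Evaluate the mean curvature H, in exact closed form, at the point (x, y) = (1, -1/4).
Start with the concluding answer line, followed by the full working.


Answer: H = 0

f = 8, f' = 7/4, f'' = 0, h' = 0, h'' = 0
E = 49/16, F = 0, G = 64; answer radicand W^2 = 49/16
unnormalised second-form numerators: l = 0, m = 0, n = 0; L = l/sqrt(49/16), and similarly M = m/sqrt(W^2), N = n/sqrt(W^2)
H = (E*n - 2*F*m + G*l) / (2*(EG - F^2)*sqrt(W^2)); E*n - 2*F*m + G*l = 0, EG - F^2 = 196, so H = (0)/sqrt(49/16)


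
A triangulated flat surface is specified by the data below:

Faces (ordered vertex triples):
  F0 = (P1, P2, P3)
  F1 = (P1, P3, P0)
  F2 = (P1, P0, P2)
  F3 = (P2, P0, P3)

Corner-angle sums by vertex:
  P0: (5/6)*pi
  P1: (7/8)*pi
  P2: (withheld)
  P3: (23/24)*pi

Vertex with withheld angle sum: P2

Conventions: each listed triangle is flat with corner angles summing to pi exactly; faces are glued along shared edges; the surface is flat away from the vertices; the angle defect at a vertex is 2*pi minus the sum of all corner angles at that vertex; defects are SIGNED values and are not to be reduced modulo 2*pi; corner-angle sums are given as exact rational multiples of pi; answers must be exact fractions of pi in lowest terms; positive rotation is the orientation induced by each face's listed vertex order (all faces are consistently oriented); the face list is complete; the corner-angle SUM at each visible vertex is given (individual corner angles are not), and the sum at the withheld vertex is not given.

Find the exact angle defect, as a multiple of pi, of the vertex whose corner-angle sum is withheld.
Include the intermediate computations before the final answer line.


V = 4, E = 6, F = 4; chi = V - E + F = 2
Gauss-Bonnet: total defect = 2*pi*chi = 4*pi; visible defects sum to (10/3)*pi

Answer: defect(P2) = (2/3)*pi


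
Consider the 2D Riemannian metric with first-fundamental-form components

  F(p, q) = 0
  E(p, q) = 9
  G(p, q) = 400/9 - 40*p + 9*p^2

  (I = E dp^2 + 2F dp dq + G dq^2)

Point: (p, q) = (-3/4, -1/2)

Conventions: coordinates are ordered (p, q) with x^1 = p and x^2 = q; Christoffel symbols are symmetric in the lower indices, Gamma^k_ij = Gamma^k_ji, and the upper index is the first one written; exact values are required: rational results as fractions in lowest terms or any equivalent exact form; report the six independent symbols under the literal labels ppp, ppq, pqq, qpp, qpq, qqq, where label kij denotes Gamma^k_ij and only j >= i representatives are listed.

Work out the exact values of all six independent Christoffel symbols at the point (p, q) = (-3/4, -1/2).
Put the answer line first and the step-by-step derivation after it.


Answer: Gamma_ppp = 0, Gamma_ppq = 0, Gamma_pqq = 107/36, Gamma_qpp = 0, Gamma_qpq = -36/107, Gamma_qqq = 0

E = 9, F = 0, G = 11449/144 at the point
E_p = 0, E_q = 0, F_p = 0, F_q = 0, G_p = -107/2, G_q = 0
EG - F^2 = 11449/16;  g^inv = (16/11449) * [[11449/144, 0], [0, 9]]
first-kind symbols [ij,l] = (1/2)(d_i g_jl + d_j g_il - d_l g_ij): [pp,p] = E_p/2 = 0, [pp,q] = F_p - E_q/2 = 0, [pq,p] = E_q/2 = 0, [pq,q] = G_p/2 = -107/4, [qq,p] = F_q - G_p/2 = 107/4, [qq,q] = G_q/2 = 0
Gamma^p_ij = (G*[ij,p] - F*[ij,q])/(EG - F^2), Gamma^q_ij = (E*[ij,q] - F*[ij,p])/(EG - F^2)


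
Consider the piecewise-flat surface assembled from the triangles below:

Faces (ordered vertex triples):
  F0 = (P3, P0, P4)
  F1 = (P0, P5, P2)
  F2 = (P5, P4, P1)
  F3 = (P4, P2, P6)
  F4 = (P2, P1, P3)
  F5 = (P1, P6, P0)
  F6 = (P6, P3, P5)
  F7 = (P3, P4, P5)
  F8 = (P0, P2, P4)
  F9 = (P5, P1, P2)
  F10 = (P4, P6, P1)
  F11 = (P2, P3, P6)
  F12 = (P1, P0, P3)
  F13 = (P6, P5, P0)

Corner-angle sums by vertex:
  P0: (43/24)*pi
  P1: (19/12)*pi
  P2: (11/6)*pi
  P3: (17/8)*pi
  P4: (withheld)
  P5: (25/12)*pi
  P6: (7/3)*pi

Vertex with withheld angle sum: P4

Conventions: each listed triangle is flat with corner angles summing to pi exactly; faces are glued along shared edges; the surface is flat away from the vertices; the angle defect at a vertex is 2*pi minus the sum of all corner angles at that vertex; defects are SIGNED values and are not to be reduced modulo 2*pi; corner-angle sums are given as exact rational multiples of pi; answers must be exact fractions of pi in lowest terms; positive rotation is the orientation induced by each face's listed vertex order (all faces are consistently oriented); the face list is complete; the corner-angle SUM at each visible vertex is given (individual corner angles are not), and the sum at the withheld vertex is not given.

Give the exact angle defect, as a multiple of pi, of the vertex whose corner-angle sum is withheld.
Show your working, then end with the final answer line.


V = 7, E = 21, F = 14; chi = V - E + F = 0
Gauss-Bonnet: total defect = 2*pi*chi = 0; visible defects sum to pi/4

Answer: defect(P4) = -pi/4


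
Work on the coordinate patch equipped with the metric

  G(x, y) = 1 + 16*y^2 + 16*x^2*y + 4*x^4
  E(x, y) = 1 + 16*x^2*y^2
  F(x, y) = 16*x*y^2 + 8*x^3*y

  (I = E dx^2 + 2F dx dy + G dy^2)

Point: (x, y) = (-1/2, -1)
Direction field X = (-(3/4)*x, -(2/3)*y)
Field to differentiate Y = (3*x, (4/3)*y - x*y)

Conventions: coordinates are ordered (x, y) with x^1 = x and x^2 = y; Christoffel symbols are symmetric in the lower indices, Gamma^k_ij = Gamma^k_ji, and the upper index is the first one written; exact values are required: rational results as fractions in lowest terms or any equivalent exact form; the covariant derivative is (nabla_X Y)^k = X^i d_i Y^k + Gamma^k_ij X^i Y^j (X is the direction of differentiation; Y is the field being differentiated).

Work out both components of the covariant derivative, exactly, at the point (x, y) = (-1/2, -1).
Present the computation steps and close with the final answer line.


E = 5, F = -7, G = 53/4 at the point
E_x = -16, E_y = -8, F_x = 10, F_y = 15, G_x = 14, G_y = -28
EG - F^2 = 69/4;  g^inv = (4/69) * [[53/4, 7], [7, 5]]
first-kind symbols [ij,l] = (1/2)(d_i g_jl + d_j g_il - d_l g_ij): [xx,x] = E_x/2 = -8, [xx,y] = F_x - E_y/2 = 14, [xy,x] = E_y/2 = -4, [xy,y] = G_x/2 = 7, [yy,x] = F_y - G_x/2 = 8, [yy,y] = G_y/2 = -14
Gamma^x_ij = (G*[ij,x] - F*[ij,y])/(EG - F^2), Gamma^y_ij = (E*[ij,y] - F*[ij,x])/(EG - F^2)
Gamma_xxx = -32/69, Gamma_xxy = -16/69, Gamma_xyy = 32/69, Gamma_yxx = 56/69, Gamma_yxy = 28/69, Gamma_yyy = -56/69
X = (3/8, 2/3), Y = (-3/2, -11/6) at the point

Answer: (nabla_X Y)^x = 6013/4968, (nabla_X Y)^y = 7193/4968


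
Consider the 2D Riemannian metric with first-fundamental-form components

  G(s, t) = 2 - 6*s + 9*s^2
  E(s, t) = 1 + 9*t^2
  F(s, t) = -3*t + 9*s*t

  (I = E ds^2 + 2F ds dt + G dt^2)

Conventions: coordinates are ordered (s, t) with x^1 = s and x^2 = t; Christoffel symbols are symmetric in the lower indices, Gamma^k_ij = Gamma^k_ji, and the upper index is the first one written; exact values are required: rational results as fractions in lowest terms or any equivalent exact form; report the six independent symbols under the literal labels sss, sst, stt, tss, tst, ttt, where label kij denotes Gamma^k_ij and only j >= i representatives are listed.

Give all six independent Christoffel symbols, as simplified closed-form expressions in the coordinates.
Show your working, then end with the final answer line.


E = 1 + 9*t^2; F = -3*t + 9*s*t; G = 2 - 6*s + 9*s^2
Gamma^k_ij = (1/2) g^{kl} (d_i g_jl + d_j g_il - d_l g_ij), with g^inv = (1/(EG-F^2)) [[G, -F], [-F, E]]
first partials: E_s = 0, E_t = 18*t, F_s = 9*t, F_t = -3 + 9*s, G_s = -6 + 18*s, G_t = 0
D = EG - F^2 = 2 - 6*s + 9*t^2 + 9*s^2
expanded: Gamma^s_ss = (G E_s - 2F F_s + F E_t)/(2D), Gamma^s_st = (G E_t - F G_s)/(2D), Gamma^s_tt = (2G F_t - G G_s - F G_t)/(2D), Gamma^t_ss = (2E F_s - E E_t - F E_s)/(2D), Gamma^t_st = (E G_s - F E_t)/(2D), Gamma^t_tt = (E G_t - 2F F_t + F G_s)/(2D); substitute and cancel common factors

Answer: Gamma_sss = 0, Gamma_sst = 9*t/(9*s^2 - 6*s + 9*t^2 + 2), Gamma_stt = 0, Gamma_tss = 0, Gamma_tst = (9*s - 3)/(9*s^2 - 6*s + 9*t^2 + 2), Gamma_ttt = 0


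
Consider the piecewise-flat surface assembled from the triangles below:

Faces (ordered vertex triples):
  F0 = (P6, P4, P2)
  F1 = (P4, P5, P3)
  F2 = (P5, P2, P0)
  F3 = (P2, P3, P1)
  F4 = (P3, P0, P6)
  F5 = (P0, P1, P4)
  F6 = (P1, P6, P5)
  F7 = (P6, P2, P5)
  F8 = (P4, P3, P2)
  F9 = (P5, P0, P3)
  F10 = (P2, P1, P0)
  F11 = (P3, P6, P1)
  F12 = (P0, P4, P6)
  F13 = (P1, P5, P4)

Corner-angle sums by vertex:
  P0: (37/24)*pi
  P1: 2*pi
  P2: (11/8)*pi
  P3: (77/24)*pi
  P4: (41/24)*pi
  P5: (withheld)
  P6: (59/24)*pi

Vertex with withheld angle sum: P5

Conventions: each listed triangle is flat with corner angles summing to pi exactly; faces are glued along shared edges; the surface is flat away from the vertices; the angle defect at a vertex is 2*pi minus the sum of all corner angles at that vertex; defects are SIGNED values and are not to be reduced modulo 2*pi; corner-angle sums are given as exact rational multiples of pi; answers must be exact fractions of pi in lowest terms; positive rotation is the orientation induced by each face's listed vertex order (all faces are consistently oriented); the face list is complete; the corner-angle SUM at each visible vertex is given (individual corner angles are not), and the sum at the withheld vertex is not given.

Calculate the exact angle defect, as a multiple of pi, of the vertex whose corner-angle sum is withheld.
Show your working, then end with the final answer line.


V = 7, E = 21, F = 14; chi = V - E + F = 0
Gauss-Bonnet: total defect = 2*pi*chi = 0; visible defects sum to (-7/24)*pi

Answer: defect(P5) = (7/24)*pi


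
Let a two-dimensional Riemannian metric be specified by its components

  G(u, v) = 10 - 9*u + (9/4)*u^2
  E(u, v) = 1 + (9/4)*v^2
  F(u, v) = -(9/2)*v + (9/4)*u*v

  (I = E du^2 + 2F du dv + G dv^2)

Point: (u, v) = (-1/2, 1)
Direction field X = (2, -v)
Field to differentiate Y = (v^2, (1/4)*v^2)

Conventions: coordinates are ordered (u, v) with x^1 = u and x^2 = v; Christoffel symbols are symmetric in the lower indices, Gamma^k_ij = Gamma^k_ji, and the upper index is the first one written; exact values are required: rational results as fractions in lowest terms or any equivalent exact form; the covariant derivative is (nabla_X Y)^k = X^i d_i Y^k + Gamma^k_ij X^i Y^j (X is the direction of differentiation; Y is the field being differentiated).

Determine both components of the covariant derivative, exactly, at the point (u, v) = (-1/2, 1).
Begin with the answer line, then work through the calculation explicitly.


Answer: (nabla_X Y)^u = -572/277, (nabla_X Y)^v = -187/554

E = 13/4, F = -45/8, G = 241/16 at the point
E_u = 0, E_v = 9/2, F_u = 9/4, F_v = -45/8, G_u = -45/4, G_v = 0
EG - F^2 = 277/16;  g^inv = (16/277) * [[241/16, 45/8], [45/8, 13/4]]
first-kind symbols [ij,l] = (1/2)(d_i g_jl + d_j g_il - d_l g_ij): [uu,u] = E_u/2 = 0, [uu,v] = F_u - E_v/2 = 0, [uv,u] = E_v/2 = 9/4, [uv,v] = G_u/2 = -45/8, [vv,u] = F_v - G_u/2 = 0, [vv,v] = G_v/2 = 0
Gamma^u_ij = (G*[ij,u] - F*[ij,v])/(EG - F^2), Gamma^v_ij = (E*[ij,v] - F*[ij,u])/(EG - F^2)
Gamma_uuu = 0, Gamma_uuv = 36/277, Gamma_uvv = 0, Gamma_vuu = 0, Gamma_vuv = -90/277, Gamma_vvv = 0
X = (2, -1), Y = (1, 1/4) at the point


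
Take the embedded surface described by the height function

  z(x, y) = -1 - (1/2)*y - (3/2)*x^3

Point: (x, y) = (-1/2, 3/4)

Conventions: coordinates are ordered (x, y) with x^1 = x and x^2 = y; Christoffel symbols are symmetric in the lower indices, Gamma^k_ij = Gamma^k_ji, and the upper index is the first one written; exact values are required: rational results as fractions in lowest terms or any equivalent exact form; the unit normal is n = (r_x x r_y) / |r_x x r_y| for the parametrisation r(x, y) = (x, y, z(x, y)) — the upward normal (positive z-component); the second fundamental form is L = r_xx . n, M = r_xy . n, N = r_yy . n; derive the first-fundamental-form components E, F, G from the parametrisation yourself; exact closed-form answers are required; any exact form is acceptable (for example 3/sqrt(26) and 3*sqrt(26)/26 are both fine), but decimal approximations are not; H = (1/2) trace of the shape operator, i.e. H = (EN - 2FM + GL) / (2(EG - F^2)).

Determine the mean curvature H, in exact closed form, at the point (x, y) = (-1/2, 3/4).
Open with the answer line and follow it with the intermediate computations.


Answer: H = 1440*sqrt(161)/25921

z_x = -9/8, z_y = -1/2, z_xx = 9/2, z_xy = 0, z_yy = 0
E = 145/64, F = 9/16, G = 5/4; answer radicand W^2 = 161/64
unnormalised second-form numerators: l = 9/2, m = 0, n = 0; L = l/sqrt(161/64), and similarly M = m/sqrt(W^2), N = n/sqrt(W^2)
H = (E*n - 2*F*m + G*l) / (2*(EG - F^2)*sqrt(W^2)); E*n - 2*F*m + G*l = 45/8, EG - F^2 = 161/64, so H = (180/161)/sqrt(161/64)


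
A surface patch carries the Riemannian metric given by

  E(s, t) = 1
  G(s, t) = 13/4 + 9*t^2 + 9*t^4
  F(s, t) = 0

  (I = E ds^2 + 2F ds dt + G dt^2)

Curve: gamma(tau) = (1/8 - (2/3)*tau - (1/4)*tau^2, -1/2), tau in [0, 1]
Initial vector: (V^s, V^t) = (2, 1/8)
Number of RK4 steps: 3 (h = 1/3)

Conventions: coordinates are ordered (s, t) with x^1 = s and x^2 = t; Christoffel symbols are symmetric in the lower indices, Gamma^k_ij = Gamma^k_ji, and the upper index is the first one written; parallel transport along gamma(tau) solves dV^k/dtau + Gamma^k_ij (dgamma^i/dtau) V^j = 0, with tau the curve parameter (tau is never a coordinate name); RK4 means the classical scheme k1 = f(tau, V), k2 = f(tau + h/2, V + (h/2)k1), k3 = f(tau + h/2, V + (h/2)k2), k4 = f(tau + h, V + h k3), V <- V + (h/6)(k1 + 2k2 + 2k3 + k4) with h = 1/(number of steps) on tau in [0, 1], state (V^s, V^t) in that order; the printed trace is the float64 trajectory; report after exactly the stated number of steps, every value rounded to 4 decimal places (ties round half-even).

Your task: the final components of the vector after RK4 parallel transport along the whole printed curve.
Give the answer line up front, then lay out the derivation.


Answer: V^s = 2.0000, V^t = 0.1250

gamma'(tau) = (-2/3 - (1/2)*tau, 0); f(tau, V)^k = -Gamma^k_ij(gamma(tau)) gamma'^i(tau) V^j; h = 1/3; intermediate values shown to 6 dp
curve data and Christoffel symbols at the stage parameters:
  tau = 0.000000: gamma = (0.125000, -0.500000), gamma' = (-0.666667, 0.000000); Gamma_sss = 0.000000, Gamma_sst = 0.000000, Gamma_stt = 0.000000, Gamma_tss = 0.000000, Gamma_tst = 0.000000, Gamma_ttt = -1.113402
  tau = 0.166667: gamma = (0.006944, -0.500000), gamma' = (-0.750000, 0.000000); Gamma_sss = 0.000000, Gamma_sst = 0.000000, Gamma_stt = 0.000000, Gamma_tss = 0.000000, Gamma_tst = 0.000000, Gamma_ttt = -1.113402
  tau = 0.333333: gamma = (-0.125000, -0.500000), gamma' = (-0.833333, 0.000000); Gamma_sss = 0.000000, Gamma_sst = 0.000000, Gamma_stt = 0.000000, Gamma_tss = 0.000000, Gamma_tst = 0.000000, Gamma_ttt = -1.113402
  tau = 0.500000: gamma = (-0.270833, -0.500000), gamma' = (-0.916667, 0.000000); Gamma_sss = 0.000000, Gamma_sst = 0.000000, Gamma_stt = 0.000000, Gamma_tss = 0.000000, Gamma_tst = 0.000000, Gamma_ttt = -1.113402
  tau = 0.666667: gamma = (-0.430556, -0.500000), gamma' = (-1.000000, 0.000000); Gamma_sss = 0.000000, Gamma_sst = 0.000000, Gamma_stt = 0.000000, Gamma_tss = 0.000000, Gamma_tst = 0.000000, Gamma_ttt = -1.113402
  tau = 0.833333: gamma = (-0.604167, -0.500000), gamma' = (-1.083333, 0.000000); Gamma_sss = 0.000000, Gamma_sst = 0.000000, Gamma_stt = 0.000000, Gamma_tss = 0.000000, Gamma_tst = 0.000000, Gamma_ttt = -1.113402
  tau = 1.000000: gamma = (-0.791667, -0.500000), gamma' = (-1.166667, 0.000000); Gamma_sss = 0.000000, Gamma_sst = 0.000000, Gamma_stt = 0.000000, Gamma_tss = 0.000000, Gamma_tst = 0.000000, Gamma_ttt = -1.113402
step 0: V^s = 2.0000, V^t = 0.1250
step 1: k1 = (0.000000, 0.000000), k2 = (0.000000, 0.000000), k3 = (0.000000, 0.000000), k4 = (0.000000, 0.000000); V <- V + (h/6)(k1 + 2k2 + 2k3 + k4): V^s = 2.0000, V^t = 0.1250
step 2: k1 = (0.000000, 0.000000), k2 = (0.000000, 0.000000), k3 = (0.000000, 0.000000), k4 = (0.000000, 0.000000); V <- V + (h/6)(k1 + 2k2 + 2k3 + k4): V^s = 2.0000, V^t = 0.1250
step 3: k1 = (0.000000, 0.000000), k2 = (0.000000, 0.000000), k3 = (0.000000, 0.000000), k4 = (0.000000, 0.000000); V <- V + (h/6)(k1 + 2k2 + 2k3 + k4): V^s = 2.0000, V^t = 0.1250


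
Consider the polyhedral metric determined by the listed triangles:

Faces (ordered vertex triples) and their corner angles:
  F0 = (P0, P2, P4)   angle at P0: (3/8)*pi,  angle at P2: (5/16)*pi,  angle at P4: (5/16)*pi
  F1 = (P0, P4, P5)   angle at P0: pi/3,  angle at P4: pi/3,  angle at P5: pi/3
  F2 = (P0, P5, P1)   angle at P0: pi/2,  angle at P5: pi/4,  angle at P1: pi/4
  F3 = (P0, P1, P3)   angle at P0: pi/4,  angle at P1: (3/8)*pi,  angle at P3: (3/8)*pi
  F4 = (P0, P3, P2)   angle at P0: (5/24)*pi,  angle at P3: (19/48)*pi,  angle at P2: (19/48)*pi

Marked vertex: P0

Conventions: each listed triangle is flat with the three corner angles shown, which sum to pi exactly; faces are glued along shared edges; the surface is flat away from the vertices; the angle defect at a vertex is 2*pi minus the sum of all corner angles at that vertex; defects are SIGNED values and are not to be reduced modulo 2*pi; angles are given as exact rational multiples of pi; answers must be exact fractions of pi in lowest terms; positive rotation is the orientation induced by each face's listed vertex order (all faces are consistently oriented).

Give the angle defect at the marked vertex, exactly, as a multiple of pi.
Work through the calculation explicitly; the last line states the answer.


Sum of corner angles at P0: (5/3)*pi
defect = 2*pi - (5/3)*pi

Answer: defect(P0) = pi/3


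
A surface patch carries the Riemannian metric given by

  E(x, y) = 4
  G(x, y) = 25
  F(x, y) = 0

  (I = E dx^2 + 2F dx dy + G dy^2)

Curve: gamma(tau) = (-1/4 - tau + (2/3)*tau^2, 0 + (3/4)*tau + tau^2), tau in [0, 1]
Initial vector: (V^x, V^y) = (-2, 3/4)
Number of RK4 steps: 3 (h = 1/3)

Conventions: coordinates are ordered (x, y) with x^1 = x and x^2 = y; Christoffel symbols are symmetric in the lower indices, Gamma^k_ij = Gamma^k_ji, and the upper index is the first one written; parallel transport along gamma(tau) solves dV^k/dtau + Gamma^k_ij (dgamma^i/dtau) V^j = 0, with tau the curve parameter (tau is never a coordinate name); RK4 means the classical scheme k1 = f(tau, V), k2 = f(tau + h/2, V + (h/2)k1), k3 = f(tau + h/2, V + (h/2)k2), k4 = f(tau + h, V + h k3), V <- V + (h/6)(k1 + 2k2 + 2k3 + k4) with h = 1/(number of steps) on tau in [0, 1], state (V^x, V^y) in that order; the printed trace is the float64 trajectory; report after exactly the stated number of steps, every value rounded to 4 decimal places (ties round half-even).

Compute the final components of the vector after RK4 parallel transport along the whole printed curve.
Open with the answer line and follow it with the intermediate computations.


Answer: V^x = -2.0000, V^y = 0.7500

gamma'(tau) = (-1 + (4/3)*tau, 3/4 + 2*tau); f(tau, V)^k = -Gamma^k_ij(gamma(tau)) gamma'^i(tau) V^j; h = 1/3; intermediate values shown to 6 dp
curve data and Christoffel symbols at the stage parameters:
  tau = 0.000000: gamma = (-0.250000, 0.000000), gamma' = (-1.000000, 0.750000); Gamma_xxx = 0.000000, Gamma_xxy = 0.000000, Gamma_xyy = 0.000000, Gamma_yxx = 0.000000, Gamma_yxy = 0.000000, Gamma_yyy = 0.000000
  tau = 0.166667: gamma = (-0.398148, 0.152778), gamma' = (-0.777778, 1.083333); Gamma_xxx = 0.000000, Gamma_xxy = 0.000000, Gamma_xyy = 0.000000, Gamma_yxx = 0.000000, Gamma_yxy = 0.000000, Gamma_yyy = 0.000000
  tau = 0.333333: gamma = (-0.509259, 0.361111), gamma' = (-0.555556, 1.416667); Gamma_xxx = 0.000000, Gamma_xxy = 0.000000, Gamma_xyy = 0.000000, Gamma_yxx = 0.000000, Gamma_yxy = 0.000000, Gamma_yyy = 0.000000
  tau = 0.500000: gamma = (-0.583333, 0.625000), gamma' = (-0.333333, 1.750000); Gamma_xxx = 0.000000, Gamma_xxy = 0.000000, Gamma_xyy = 0.000000, Gamma_yxx = 0.000000, Gamma_yxy = 0.000000, Gamma_yyy = 0.000000
  tau = 0.666667: gamma = (-0.620370, 0.944444), gamma' = (-0.111111, 2.083333); Gamma_xxx = 0.000000, Gamma_xxy = 0.000000, Gamma_xyy = 0.000000, Gamma_yxx = 0.000000, Gamma_yxy = 0.000000, Gamma_yyy = 0.000000
  tau = 0.833333: gamma = (-0.620370, 1.319444), gamma' = (0.111111, 2.416667); Gamma_xxx = 0.000000, Gamma_xxy = 0.000000, Gamma_xyy = 0.000000, Gamma_yxx = 0.000000, Gamma_yxy = 0.000000, Gamma_yyy = 0.000000
  tau = 1.000000: gamma = (-0.583333, 1.750000), gamma' = (0.333333, 2.750000); Gamma_xxx = 0.000000, Gamma_xxy = 0.000000, Gamma_xyy = 0.000000, Gamma_yxx = 0.000000, Gamma_yxy = 0.000000, Gamma_yyy = 0.000000
step 0: V^x = -2.0000, V^y = 0.7500
step 1: k1 = (0.000000, 0.000000), k2 = (0.000000, 0.000000), k3 = (0.000000, 0.000000), k4 = (0.000000, 0.000000); V <- V + (h/6)(k1 + 2k2 + 2k3 + k4): V^x = -2.0000, V^y = 0.7500
step 2: k1 = (0.000000, 0.000000), k2 = (0.000000, 0.000000), k3 = (0.000000, 0.000000), k4 = (0.000000, 0.000000); V <- V + (h/6)(k1 + 2k2 + 2k3 + k4): V^x = -2.0000, V^y = 0.7500
step 3: k1 = (0.000000, 0.000000), k2 = (0.000000, 0.000000), k3 = (0.000000, 0.000000), k4 = (0.000000, 0.000000); V <- V + (h/6)(k1 + 2k2 + 2k3 + k4): V^x = -2.0000, V^y = 0.7500


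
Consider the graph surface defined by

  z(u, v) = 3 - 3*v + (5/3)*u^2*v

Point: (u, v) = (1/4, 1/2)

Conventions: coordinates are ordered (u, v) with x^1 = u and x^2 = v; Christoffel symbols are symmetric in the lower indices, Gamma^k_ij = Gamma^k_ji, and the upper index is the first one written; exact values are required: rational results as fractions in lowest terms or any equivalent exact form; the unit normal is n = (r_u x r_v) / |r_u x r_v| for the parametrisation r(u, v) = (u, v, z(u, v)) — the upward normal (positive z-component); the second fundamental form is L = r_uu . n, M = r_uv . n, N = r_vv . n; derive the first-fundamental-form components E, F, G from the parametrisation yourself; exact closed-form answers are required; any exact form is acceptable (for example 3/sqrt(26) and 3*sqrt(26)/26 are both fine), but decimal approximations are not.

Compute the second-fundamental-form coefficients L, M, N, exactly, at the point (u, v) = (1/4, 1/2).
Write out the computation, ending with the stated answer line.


z_u = 5/12, z_v = -139/48, z_uu = 5/3, z_uv = 5/6, z_vv = 0
E = 169/144, F = -695/576, G = 21625/2304; answer radicand W^2 = 22025/2304
unnormalised second-form numerators: l = 5/3, m = 5/6, n = 0; L = l/sqrt(22025/2304), and similarly M = m/sqrt(W^2), N = n/sqrt(W^2)

Answer: L = 16*sqrt(881)/881, M = 8*sqrt(881)/881, N = 0


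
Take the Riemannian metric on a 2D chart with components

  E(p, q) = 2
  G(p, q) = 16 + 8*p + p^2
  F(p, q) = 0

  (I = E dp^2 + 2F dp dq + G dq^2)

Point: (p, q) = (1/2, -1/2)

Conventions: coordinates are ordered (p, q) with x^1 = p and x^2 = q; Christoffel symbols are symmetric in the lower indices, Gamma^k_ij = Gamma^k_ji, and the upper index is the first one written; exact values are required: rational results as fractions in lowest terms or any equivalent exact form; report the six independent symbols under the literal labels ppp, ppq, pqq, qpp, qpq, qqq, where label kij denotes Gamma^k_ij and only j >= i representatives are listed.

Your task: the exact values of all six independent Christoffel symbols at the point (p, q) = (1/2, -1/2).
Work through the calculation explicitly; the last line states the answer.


E = 2, F = 0, G = 81/4 at the point
E_p = 0, E_q = 0, F_p = 0, F_q = 0, G_p = 9, G_q = 0
EG - F^2 = 81/2;  g^inv = (2/81) * [[81/4, 0], [0, 2]]
first-kind symbols [ij,l] = (1/2)(d_i g_jl + d_j g_il - d_l g_ij): [pp,p] = E_p/2 = 0, [pp,q] = F_p - E_q/2 = 0, [pq,p] = E_q/2 = 0, [pq,q] = G_p/2 = 9/2, [qq,p] = F_q - G_p/2 = -9/2, [qq,q] = G_q/2 = 0
Gamma^p_ij = (G*[ij,p] - F*[ij,q])/(EG - F^2), Gamma^q_ij = (E*[ij,q] - F*[ij,p])/(EG - F^2)

Answer: Gamma_ppp = 0, Gamma_ppq = 0, Gamma_pqq = -9/4, Gamma_qpp = 0, Gamma_qpq = 2/9, Gamma_qqq = 0


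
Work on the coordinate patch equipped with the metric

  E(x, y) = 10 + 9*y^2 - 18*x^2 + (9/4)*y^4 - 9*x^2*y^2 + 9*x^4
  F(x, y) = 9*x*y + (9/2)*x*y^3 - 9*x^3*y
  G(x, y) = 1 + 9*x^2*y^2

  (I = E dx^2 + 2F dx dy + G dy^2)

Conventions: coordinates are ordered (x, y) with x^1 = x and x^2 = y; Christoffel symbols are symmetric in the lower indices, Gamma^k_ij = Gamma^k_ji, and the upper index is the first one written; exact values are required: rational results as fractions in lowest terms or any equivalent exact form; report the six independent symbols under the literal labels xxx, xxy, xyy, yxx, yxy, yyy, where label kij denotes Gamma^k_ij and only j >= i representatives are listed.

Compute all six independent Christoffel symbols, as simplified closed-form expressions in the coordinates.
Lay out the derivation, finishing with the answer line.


E = 10 + 9*y^2 - 18*x^2 + (9/4)*y^4 - 9*x^2*y^2 + 9*x^4; F = 9*x*y + (9/2)*x*y^3 - 9*x^3*y; G = 1 + 9*x^2*y^2
Gamma^k_ij = (1/2) g^{kl} (d_i g_jl + d_j g_il - d_l g_ij), with g^inv = (1/(EG-F^2)) [[G, -F], [-F, E]]
first partials: E_x = -36*x - 18*x*y^2 + 36*x^3, E_y = 18*y + 9*y^3 - 18*x^2*y, F_x = 9*y + (9/2)*y^3 - 27*x^2*y, F_y = 9*x + (27/2)*x*y^2 - 9*x^3, G_x = 18*x*y^2, G_y = 18*x^2*y
D = EG - F^2 = 10 + 9*y^2 - 18*x^2 + (9/4)*y^4 + 9*x^4
expanded: Gamma^x_xx = (G E_x - 2F F_x + F E_y)/(2D), Gamma^x_xy = (G E_y - F G_x)/(2D), Gamma^x_yy = (2G F_y - G G_x - F G_y)/(2D), Gamma^y_xx = (2E F_x - E E_y - F E_x)/(2D), Gamma^y_xy = (E G_x - F E_y)/(2D), Gamma^y_yy = (E G_y - 2F F_y + F G_x)/(2D); substitute and cancel common factors

Answer: Gamma_xxx = (72*x^3 - 36*x*y^2 - 72*x)/(36*x^4 - 72*x^2 + 9*y^4 + 36*y^2 + 40), Gamma_xxy = (-36*x^2*y + 18*y^3 + 36*y)/(36*x^4 - 72*x^2 + 9*y^4 + 36*y^2 + 40), Gamma_xyy = (-36*x^3 + 18*x*y^2 + 36*x)/(36*x^4 - 72*x^2 + 9*y^4 + 36*y^2 + 40), Gamma_yxx = -72*x^2*y/(36*x^4 - 72*x^2 + 9*y^4 + 36*y^2 + 40), Gamma_yxy = 36*x*y^2/(36*x^4 - 72*x^2 + 9*y^4 + 36*y^2 + 40), Gamma_yyy = 36*x^2*y/(36*x^4 - 72*x^2 + 9*y^4 + 36*y^2 + 40)


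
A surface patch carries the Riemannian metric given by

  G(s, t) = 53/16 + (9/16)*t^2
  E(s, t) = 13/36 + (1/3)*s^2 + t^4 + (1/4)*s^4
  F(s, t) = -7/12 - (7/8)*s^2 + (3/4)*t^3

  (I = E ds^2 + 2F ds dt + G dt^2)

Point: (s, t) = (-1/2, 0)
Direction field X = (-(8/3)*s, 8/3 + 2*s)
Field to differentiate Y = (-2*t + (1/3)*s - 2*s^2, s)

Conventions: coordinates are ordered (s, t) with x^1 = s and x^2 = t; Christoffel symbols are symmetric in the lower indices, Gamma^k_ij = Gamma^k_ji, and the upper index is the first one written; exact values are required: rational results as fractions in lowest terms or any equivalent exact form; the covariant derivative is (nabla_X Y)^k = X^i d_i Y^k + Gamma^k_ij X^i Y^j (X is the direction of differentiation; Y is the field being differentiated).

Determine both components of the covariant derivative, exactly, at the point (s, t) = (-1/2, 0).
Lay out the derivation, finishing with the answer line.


E = 265/576, F = -77/96, G = 53/16 at the point
E_s = -11/24, E_t = 0, F_s = 7/8, F_t = 0, G_s = 0, G_t = 0
EG - F^2 = 2029/2304;  g^inv = (2304/2029) * [[53/16, 77/96], [77/96, 265/576]]
first-kind symbols [ij,l] = (1/2)(d_i g_jl + d_j g_il - d_l g_ij): [ss,s] = E_s/2 = -11/48, [ss,t] = F_s - E_t/2 = 7/8, [st,s] = E_t/2 = 0, [st,t] = G_s/2 = 0, [tt,s] = F_t - G_s/2 = 0, [tt,t] = G_t/2 = 0
Gamma^s_ij = (G*[ij,s] - F*[ij,t])/(EG - F^2), Gamma^t_ij = (E*[ij,t] - F*[ij,s])/(EG - F^2)
Gamma_sss = -132/2029, Gamma_sst = 0, Gamma_stt = 0, Gamma_tss = 504/2029, Gamma_tst = 0, Gamma_ttt = 0
X = (4/3, 5/3), Y = (-2/3, -1/2) at the point

Answer: (nabla_X Y)^s = -3002/18261, (nabla_X Y)^t = 6772/6087


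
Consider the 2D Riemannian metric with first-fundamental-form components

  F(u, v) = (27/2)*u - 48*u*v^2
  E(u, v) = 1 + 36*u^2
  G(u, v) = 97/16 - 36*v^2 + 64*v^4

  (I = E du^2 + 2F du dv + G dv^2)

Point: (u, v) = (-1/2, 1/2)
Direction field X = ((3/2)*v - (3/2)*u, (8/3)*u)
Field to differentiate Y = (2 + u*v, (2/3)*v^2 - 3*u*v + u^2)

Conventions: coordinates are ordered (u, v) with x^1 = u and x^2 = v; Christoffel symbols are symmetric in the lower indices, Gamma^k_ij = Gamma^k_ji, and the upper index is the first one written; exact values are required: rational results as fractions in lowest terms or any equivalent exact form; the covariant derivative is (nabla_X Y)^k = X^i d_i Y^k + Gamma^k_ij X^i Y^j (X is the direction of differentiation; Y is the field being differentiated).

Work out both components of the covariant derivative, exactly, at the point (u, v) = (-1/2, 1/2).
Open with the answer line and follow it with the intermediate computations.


Answer: (nabla_X Y)^u = -643/92, (nabla_X Y)^v = -1639/276

E = 10, F = -3/4, G = 17/16 at the point
E_u = -36, E_v = 0, F_u = 3/2, F_v = 24, G_u = 0, G_v = -4
EG - F^2 = 161/16;  g^inv = (16/161) * [[17/16, 3/4], [3/4, 10]]
first-kind symbols [ij,l] = (1/2)(d_i g_jl + d_j g_il - d_l g_ij): [uu,u] = E_u/2 = -18, [uu,v] = F_u - E_v/2 = 3/2, [uv,u] = E_v/2 = 0, [uv,v] = G_u/2 = 0, [vv,u] = F_v - G_u/2 = 24, [vv,v] = G_v/2 = -2
Gamma^u_ij = (G*[ij,u] - F*[ij,v])/(EG - F^2), Gamma^v_ij = (E*[ij,v] - F*[ij,u])/(EG - F^2)
Gamma_uuu = -288/161, Gamma_uuv = 0, Gamma_uvv = 384/161, Gamma_vuu = 24/161, Gamma_vuv = 0, Gamma_vvv = -32/161
X = (3/2, -4/3), Y = (7/4, 7/6) at the point


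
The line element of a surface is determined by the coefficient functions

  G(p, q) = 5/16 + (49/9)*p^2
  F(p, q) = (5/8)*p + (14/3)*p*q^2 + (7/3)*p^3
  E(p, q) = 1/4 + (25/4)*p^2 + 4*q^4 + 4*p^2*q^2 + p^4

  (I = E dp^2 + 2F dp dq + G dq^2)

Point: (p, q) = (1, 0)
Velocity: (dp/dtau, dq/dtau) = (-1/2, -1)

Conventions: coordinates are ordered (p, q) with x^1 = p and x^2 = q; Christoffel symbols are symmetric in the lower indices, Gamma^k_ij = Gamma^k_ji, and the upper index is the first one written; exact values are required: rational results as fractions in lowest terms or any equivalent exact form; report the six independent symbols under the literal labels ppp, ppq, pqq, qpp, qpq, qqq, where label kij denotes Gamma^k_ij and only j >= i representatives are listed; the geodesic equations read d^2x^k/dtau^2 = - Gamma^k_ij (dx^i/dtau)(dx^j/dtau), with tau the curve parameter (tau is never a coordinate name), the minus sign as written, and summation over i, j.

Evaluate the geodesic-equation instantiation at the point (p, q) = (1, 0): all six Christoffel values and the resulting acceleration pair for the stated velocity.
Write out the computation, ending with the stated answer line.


E = 15/2, F = 71/24, G = 829/144 at the point
E_p = 33/2, E_q = 0, F_p = 61/8, F_q = 0, G_p = 98/9, G_q = 0
EG - F^2 = 19829/576;  g^inv = (576/19829) * [[829/144, -71/24], [-71/24, 15/2]]
first-kind symbols [ij,l] = (1/2)(d_i g_jl + d_j g_il - d_l g_ij): [pp,p] = E_p/2 = 33/4, [pp,q] = F_p - E_q/2 = 61/8, [pq,p] = E_q/2 = 0, [pq,q] = G_p/2 = 49/9, [qq,p] = F_q - G_p/2 = -49/9, [qq,q] = G_q/2 = 0
Gamma^p_ij = (G*[ij,p] - F*[ij,q])/(EG - F^2), Gamma^q_ij = (E*[ij,q] - F*[ij,p])/(EG - F^2)
Gamma_ppp = 14364/19829, Gamma_ppq = -27832/59487, Gamma_pqq = -162484/178461, Gamma_qpp = 18882/19829, Gamma_qpq = 23520/19829, Gamma_qqq = 27832/59487
d^2p/dtau^2 = -(Gamma_ppp*(-1/2)^2 + 2*Gamma_ppq*(-1/2)*(-1) + Gamma_pqq*(-1)^2) = 213661/178461
d^2q/dtau^2 = -(Gamma_qpp*(-1/2)^2 + 2*Gamma_qpq*(-1/2)*(-1) + Gamma_qqq*(-1)^2) = -225107/118974

Answer: Gamma_ppp = 14364/19829, Gamma_ppq = -27832/59487, Gamma_pqq = -162484/178461, Gamma_qpp = 18882/19829, Gamma_qpq = 23520/19829, Gamma_qqq = 27832/59487; accelerations (d^2p/dtau^2, d^2q/dtau^2) = (213661/178461, -225107/118974)
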